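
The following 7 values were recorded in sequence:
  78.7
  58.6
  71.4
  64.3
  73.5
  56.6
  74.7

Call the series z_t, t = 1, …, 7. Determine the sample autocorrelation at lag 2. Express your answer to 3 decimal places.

0.387

Mean z̄ = (78.7 + 58.6 + 71.4 + 64.3 + 73.5 + 56.6 + 74.7)/7 = 68.2571
Deviations from mean: 10.4429, -9.6571, 3.1429, -3.9571, 5.2429, -11.6571, 6.4429
Numerator Σ_{t=1}^{5}(z_t−z̄)(z_{t+2}−z̄) = 167.4206
Denominator Σ(z_t−z̄)² = 432.7371
r_2 = 167.4206 / 432.7371 = 0.387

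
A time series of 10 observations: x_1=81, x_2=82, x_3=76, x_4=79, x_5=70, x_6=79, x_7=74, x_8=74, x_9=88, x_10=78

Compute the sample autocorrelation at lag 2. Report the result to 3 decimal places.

Mean x̄ = (81 + 82 + 76 + 79 + 70 + 79 + 74 + 74 + 88 + 78)/10 = 78.1000
Numerator Σ_{t=1}^{8}(x_t−x̄)(x_{t+2}−x̄) = 4.5800
Denominator Σ(x_t−x̄)² = 226.9000
r_2 = 4.5800 / 226.9000 = 0.020

0.020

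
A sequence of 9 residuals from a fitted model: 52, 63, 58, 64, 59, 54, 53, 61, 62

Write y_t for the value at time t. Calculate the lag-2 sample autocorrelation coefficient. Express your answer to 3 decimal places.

Mean ȳ = (52 + 63 + 58 + 64 + 59 + 54 + 53 + 61 + 62)/9 = 58.4444
Numerator Σ_{t=1}^{7}(y_t−ȳ)(y_{t+2}−ȳ) = -30.5062
Denominator Σ(y_t−ȳ)² = 162.2222
r_2 = -30.5062 / 162.2222 = -0.188

-0.188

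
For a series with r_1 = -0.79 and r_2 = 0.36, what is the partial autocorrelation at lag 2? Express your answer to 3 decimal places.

φ_{22} = (r_2 − r_1²) / (1 − r_1²)
r_1² = (-0.79)² = 0.6241
Numerator = 0.36 − 0.6241 = -0.2641; denominator = 1 − 0.6241 = 0.3759
φ_{22} = -0.2641 / 0.3759 = -0.703

-0.703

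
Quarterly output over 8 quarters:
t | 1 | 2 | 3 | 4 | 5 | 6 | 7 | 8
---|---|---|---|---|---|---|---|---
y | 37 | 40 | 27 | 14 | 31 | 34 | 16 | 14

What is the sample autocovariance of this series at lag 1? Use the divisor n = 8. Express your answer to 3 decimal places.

21.482

Mean ȳ = (37 + 40 + 27 + 14 + 31 + 34 + 16 + 14)/8 = 26.6250
Deviations: 10.3750, 13.3750, 0.3750, -12.6250, 4.3750, 7.3750, -10.6250, -12.6250
Σ_{t=1}^{7}(y_t−ȳ)(y_{t+1}−ȳ) = 171.8594
γ_1 = 171.8594 / 8 = 21.482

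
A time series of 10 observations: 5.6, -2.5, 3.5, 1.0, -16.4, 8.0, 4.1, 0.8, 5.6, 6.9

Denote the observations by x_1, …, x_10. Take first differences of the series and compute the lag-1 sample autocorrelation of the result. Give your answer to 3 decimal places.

-0.509

First differences Δx: -8.1, 6.0, -2.5, -17.4, 24.4, -3.9, -3.3, 4.8, 1.3
Mean of differences = 0.1444
Numerator Σ(Δx_t−Δx̄)(Δx_{t+1}−Δx̄) = -537.7409
Denominator Σ(Δx_t−Δx̄)² = 1056.6222
r_1(Δx) = -537.7409 / 1056.6222 = -0.509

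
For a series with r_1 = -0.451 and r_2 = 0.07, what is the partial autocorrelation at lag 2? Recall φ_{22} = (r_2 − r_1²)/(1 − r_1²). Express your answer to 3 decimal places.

-0.167

φ_{22} = (r_2 − r_1²) / (1 − r_1²)
r_1² = (-0.451)² = 0.203401
Numerator = 0.07 − 0.2034 = -0.1334; denominator = 1 − 0.2034 = 0.7966
φ_{22} = -0.1334 / 0.7966 = -0.167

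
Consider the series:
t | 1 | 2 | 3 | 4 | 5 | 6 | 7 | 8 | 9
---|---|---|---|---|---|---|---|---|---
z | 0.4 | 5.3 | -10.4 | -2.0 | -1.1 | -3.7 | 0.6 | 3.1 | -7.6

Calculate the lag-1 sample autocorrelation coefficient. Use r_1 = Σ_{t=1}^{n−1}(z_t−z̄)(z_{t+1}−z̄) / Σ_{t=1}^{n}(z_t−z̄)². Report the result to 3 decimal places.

Mean z̄ = (0.4 + 5.3 − 10.4 − 2.0 − 1.1 − 3.7 + 0.6 + 3.1 − 7.6)/9 = -1.7111
Numerator Σ_{t=1}^{8}(z_t−z̄)(z_{t+1}−z̄) = -66.8090
Denominator Σ(z_t−z̄)² = 196.6889
r_1 = -66.8090 / 196.6889 = -0.340

-0.340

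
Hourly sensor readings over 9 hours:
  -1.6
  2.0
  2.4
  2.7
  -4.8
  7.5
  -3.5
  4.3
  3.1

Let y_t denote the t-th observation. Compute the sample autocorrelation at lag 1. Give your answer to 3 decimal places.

Mean ȳ = (-1.6 + 2.0 + 2.4 + 2.7 − 4.8 + 7.5 − 3.5 + 4.3 + 3.1)/9 = 1.3444
Numerator Σ_{t=1}^{8}(y_t−ȳ)(y_{t+1}−ȳ) = -84.9086
Denominator Σ(y_t−ȳ)² = 122.9822
r_1 = -84.9086 / 122.9822 = -0.690

-0.690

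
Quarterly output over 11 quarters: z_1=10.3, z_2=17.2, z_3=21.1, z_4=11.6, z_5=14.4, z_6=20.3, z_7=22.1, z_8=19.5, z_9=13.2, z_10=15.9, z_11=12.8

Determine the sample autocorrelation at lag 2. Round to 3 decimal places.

Mean z̄ = (10.3 + 17.2 + 21.1 + 11.6 + 14.4 + 20.3 + 22.1 + 19.5 + 13.2 + 15.9 + 12.8)/11 = 16.2182
Numerator Σ_{t=1}^{9}(z_t−z̄)(z_{t+2}−z̄) = -66.9307
Denominator Σ(z_t−z̄)² = 167.3764
r_2 = -66.9307 / 167.3764 = -0.400

-0.400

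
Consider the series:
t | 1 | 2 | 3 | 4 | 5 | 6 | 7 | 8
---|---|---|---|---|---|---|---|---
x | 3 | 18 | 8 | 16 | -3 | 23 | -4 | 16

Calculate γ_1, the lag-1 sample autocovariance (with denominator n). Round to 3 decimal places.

-74.736

Mean x̄ = (3 + 18 + 8 + 16 − 3 + 23 − 4 + 16)/8 = 9.6250
Σ_{t=1}^{7}(x_t−x̄)(x_{t+1}−x̄) = -597.8906
γ_1 = -597.8906 / 8 = -74.736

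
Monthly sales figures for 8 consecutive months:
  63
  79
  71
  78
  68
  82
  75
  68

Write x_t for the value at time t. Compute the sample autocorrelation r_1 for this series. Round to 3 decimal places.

Mean x̄ = (63 + 79 + 71 + 78 + 68 + 82 + 75 + 68)/8 = 73.0000
Numerator Σ_{t=1}^{7}(x_t−x̄)(x_{t+1}−x̄) = -144.0000
Denominator Σ(x_t−x̄)² = 300.0000
r_1 = -144.0000 / 300.0000 = -0.480

-0.480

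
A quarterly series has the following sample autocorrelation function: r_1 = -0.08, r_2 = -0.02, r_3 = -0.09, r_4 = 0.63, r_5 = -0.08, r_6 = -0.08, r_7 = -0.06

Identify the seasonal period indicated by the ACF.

The largest autocorrelation is r_4 = 0.63; the remaining lags stay at or below -0.02.
The dominant spike at lag 4 indicates a seasonal period of 4.

4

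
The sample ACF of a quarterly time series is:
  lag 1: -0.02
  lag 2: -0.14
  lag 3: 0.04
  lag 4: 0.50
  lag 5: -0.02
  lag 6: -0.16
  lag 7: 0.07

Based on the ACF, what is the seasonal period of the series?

4

The largest autocorrelation is r_4 = 0.50; the remaining lags stay at or below 0.07.
The dominant spike at lag 4 indicates a seasonal period of 4.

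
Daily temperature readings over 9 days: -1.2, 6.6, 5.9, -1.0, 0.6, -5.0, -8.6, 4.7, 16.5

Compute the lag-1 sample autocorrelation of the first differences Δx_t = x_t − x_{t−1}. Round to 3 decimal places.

First differences Δx: 7.8, -0.7, -6.9, 1.6, -5.6, -3.6, 13.3, 11.8
Mean of differences = 2.2125
Numerator Σ(Δx_t−Δx̄)(Δx_{t+1}−Δx̄) = 107.8986
Denominator Σ(Δx_t−Δx̄)² = 432.7888
r_1(Δx) = 107.8986 / 432.7888 = 0.249

0.249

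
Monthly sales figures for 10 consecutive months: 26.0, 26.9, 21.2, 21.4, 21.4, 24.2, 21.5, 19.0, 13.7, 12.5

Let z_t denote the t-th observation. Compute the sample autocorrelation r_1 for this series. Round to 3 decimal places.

0.549

Mean z̄ = (26.0 + 26.9 + 21.2 + 21.4 + 21.4 + 24.2 + 21.5 + 19.0 + 13.7 + 12.5)/10 = 20.7800
Numerator Σ_{t=1}^{9}(z_t−z̄)(z_{t+1}−z̄) = 109.6876
Denominator Σ(z_t−z̄)² = 199.7160
r_1 = 109.6876 / 199.7160 = 0.549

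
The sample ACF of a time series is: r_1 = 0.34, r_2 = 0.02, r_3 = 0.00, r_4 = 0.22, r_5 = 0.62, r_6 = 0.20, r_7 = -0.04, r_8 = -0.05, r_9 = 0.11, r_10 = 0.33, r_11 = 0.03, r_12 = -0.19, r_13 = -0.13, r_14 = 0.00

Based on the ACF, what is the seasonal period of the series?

5

The largest autocorrelation is r_5 = 0.62; the remaining lags stay at or below 0.34. The elevated value at lag 1 (0.34), dropping to 0.02 at lag 2, reflects decaying short-term dependence rather than seasonality.
The dominant spike at lag 5 indicates a seasonal period of 5.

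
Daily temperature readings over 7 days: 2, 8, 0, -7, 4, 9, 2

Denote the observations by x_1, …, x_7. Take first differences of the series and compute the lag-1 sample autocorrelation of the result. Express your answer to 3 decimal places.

-0.142

First differences Δx: 6, -8, -7, 11, 5, -7
Mean of differences = 0.0000
Numerator Σ(Δx_t−Δx̄)(Δx_{t+1}−Δx̄) = -49.0000
Denominator Σ(Δx_t−Δx̄)² = 344.0000
r_1(Δx) = -49.0000 / 344.0000 = -0.142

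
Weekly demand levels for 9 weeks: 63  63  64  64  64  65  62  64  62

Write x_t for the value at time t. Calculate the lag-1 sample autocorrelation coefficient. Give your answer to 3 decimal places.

-0.294

Mean x̄ = (63 + 63 + 64 + 64 + 64 + 65 + 62 + 64 + 62)/9 = 63.4444
Numerator Σ_{t=1}^{8}(x_t−x̄)(x_{t+1}−x̄) = -2.4198
Denominator Σ(x_t−x̄)² = 8.2222
r_1 = -2.4198 / 8.2222 = -0.294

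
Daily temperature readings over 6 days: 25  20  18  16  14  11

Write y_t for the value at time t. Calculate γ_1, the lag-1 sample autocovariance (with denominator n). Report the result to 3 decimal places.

Mean ȳ = (25 + 20 + 18 + 16 + 14 + 11)/6 = 17.3333
Deviations: 7.6667, 2.6667, 0.6667, -1.3333, -3.3333, -6.3333
Σ_{t=1}^{5}(y_t−ȳ)(y_{t+1}−ȳ) = 46.8889
γ_1 = 46.8889 / 6 = 7.815

7.815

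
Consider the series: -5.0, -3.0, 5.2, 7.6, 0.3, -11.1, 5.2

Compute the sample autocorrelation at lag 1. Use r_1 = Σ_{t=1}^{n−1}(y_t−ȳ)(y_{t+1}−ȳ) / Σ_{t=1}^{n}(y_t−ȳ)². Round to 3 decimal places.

Mean ȳ = (-5.0 − 3.0 + 5.2 + 7.6 + 0.3 − 11.1 + 5.2)/7 = -0.1143
Numerator Σ_{t=1}^{6}(y_t−ȳ)(y_{t+1}−ȳ) = -19.9773
Denominator Σ(y_t−ȳ)² = 269.0486
r_1 = -19.9773 / 269.0486 = -0.074

-0.074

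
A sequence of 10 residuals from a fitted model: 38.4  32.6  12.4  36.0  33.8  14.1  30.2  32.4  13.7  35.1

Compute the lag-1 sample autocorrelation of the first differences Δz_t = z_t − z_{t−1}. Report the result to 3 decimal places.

First differences Δz: -5.8, -20.2, 23.6, -2.2, -19.7, 16.1, 2.2, -18.7, 21.4
Mean of differences = -0.3667
Numerator Σ(Δz_t−Δz̄)(Δz_{t+1}−Δz̄) = -1098.2744
Denominator Σ(Δz_t−Δz̄)² = 2462.0600
r_1(Δz) = -1098.2744 / 2462.0600 = -0.446

-0.446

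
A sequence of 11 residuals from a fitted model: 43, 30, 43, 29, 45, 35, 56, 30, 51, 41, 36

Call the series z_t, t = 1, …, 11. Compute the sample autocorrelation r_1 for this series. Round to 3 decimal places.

-0.659

Mean z̄ = (43 + 30 + 43 + 29 + 45 + 35 + 56 + 30 + 51 + 41 + 36)/11 = 39.9091
Numerator Σ_{t=1}^{10}(z_t−z̄)(z_{t+1}−z̄) = -516.0083
Denominator Σ(z_t−z̄)² = 782.9091
r_1 = -516.0083 / 782.9091 = -0.659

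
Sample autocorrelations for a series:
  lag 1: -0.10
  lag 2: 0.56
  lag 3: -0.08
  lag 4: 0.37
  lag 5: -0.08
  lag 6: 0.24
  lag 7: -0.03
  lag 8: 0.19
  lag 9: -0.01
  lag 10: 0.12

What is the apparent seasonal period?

The largest autocorrelation is r_2 = 0.56, with weaker echoes at lags 4 (0.37), 6 (0.24) and 8 (0.19); the remaining lags stay at or below 0.12.
The dominant spike at lag 2 indicates a seasonal period of 2.

2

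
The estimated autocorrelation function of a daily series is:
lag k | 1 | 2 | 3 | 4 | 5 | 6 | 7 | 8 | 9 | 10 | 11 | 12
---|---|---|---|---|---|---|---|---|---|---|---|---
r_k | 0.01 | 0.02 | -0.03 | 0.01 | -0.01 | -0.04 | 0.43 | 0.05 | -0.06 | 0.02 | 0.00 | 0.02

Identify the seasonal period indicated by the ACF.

The largest autocorrelation is r_7 = 0.43; the remaining lags stay at or below 0.05.
The dominant spike at lag 7 indicates a seasonal period of 7.

7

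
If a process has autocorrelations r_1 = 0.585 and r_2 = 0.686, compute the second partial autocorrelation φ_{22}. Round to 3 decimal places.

0.523

φ_{22} = (r_2 − r_1²) / (1 − r_1²)
r_1² = (0.585)² = 0.342225
Numerator = 0.686 − 0.3422 = 0.3438; denominator = 1 − 0.3422 = 0.6578
φ_{22} = 0.3438 / 0.6578 = 0.523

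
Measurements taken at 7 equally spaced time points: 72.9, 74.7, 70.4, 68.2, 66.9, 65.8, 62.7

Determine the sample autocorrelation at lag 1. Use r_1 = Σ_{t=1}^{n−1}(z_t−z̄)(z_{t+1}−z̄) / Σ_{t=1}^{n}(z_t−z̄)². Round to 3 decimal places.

0.554

Mean z̄ = (72.9 + 74.7 + 70.4 + 68.2 + 66.9 + 65.8 + 62.7)/7 = 68.8000
Deviations from mean: 4.1000, 5.9000, 1.6000, -0.6000, -1.9000, -3.0000, -6.1000
Σ(z_t−z̄)(z_{t+1}−z̄) = (24.1900) + (9.4400) + (-0.9600) + (1.1400) + (5.7000) + (18.3000) = 57.8100
Denominator Σ(z_t−z̄)² = 104.3600
r_1 = 57.8100 / 104.3600 = 0.554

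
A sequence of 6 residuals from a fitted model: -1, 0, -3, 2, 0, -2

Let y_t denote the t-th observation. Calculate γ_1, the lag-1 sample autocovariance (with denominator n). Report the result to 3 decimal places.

-1.185

Mean ȳ = (-1 + 0 − 3 + 2 + 0 − 2)/6 = -0.6667
Σ_{t=1}^{5}(y_t−ȳ)(y_{t+1}−ȳ) = -7.1111
γ_1 = -7.1111 / 6 = -1.185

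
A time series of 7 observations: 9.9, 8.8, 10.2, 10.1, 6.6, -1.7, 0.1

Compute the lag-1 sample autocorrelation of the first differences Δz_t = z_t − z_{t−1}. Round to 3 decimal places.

First differences Δz: -1.1, 1.4, -0.1, -3.5, -8.3, 1.8
Mean of differences = -1.6333
Numerator Σ(Δz_t−Δz̄)(Δz_{t+1}−Δz̄) = -7.0378
Denominator Σ(Δz_t−Δz̄)² = 71.5533
r_1(Δz) = -7.0378 / 71.5533 = -0.098

-0.098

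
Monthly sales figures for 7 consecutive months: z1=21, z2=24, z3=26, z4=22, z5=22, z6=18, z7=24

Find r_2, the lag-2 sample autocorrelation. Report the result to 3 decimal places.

Mean z̄ = (21 + 24 + 26 + 22 + 22 + 18 + 24)/7 = 22.4286
Σ(z_t−z̄)(z_{t+2}−z̄) = (-5.1020) + (-0.6735) + (-1.5306) + (1.8980) + (-0.6735) = -6.0816
Denominator Σ(z_t−z̄)² = 39.7143
r_2 = -6.0816 / 39.7143 = -0.153

-0.153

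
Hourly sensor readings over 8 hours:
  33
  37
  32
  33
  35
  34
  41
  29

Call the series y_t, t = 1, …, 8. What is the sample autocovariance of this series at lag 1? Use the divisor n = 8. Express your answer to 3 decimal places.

-5.633

Mean ȳ = (33 + 37 + 32 + 33 + 35 + 34 + 41 + 29)/8 = 34.2500
Deviations: -1.2500, 2.7500, -2.2500, -1.2500, 0.7500, -0.2500, 6.7500, -5.2500
Σ_{t=1}^{7}(y_t−ȳ)(y_{t+1}−ȳ) = -45.0625
γ_1 = -45.0625 / 8 = -5.633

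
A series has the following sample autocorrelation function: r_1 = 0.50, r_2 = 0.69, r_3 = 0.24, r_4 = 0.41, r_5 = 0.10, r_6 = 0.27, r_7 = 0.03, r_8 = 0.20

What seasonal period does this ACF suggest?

The largest autocorrelation is r_2 = 0.69; the remaining lags stay at or below 0.50.
The dominant spike at lag 2 indicates a seasonal period of 2.

2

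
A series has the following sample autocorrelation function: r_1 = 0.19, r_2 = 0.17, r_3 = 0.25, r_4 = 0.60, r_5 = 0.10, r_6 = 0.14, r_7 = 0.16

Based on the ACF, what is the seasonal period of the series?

4

The largest autocorrelation is r_4 = 0.60; the remaining lags stay at or below 0.25.
The dominant spike at lag 4 indicates a seasonal period of 4.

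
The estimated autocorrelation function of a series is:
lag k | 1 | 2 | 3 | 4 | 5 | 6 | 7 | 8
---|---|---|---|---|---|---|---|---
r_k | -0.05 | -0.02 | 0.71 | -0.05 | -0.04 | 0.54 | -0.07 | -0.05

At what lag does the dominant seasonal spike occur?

The largest autocorrelation is r_3 = 0.71, with a weaker echo at lag 6 (0.54); the remaining lags stay at or below -0.02.
The dominant spike at lag 3 indicates a seasonal period of 3.

3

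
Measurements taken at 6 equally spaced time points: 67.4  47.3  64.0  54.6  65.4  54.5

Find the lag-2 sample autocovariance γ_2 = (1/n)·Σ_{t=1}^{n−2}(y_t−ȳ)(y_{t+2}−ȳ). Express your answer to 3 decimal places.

Mean ȳ = (67.4 + 47.3 + 64.0 + 54.6 + 65.4 + 54.5)/6 = 58.8667
Σ_{t=1}^{4}(y_t−ȳ)(y_{t+2}−ȳ) = 145.3244
γ_2 = 145.3244 / 6 = 24.221

24.221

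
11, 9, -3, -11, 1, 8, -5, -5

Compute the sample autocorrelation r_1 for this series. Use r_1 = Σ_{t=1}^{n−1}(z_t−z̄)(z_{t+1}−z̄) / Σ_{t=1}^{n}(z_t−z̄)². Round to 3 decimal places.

Mean z̄ = (11 + 9 − 3 − 11 + 1 + 8 − 5 − 5)/8 = 0.6250
Deviations from mean: 10.3750, 8.3750, -3.6250, -11.6250, 0.3750, 7.3750, -5.6250, -5.6250
Σ(z_t−z̄)(z_{t+1}−z̄) = (86.8906) + (-30.3594) + (42.1406) + (-4.3594) + (2.7656) + (-41.4844) + (31.6406) = 87.2344
Denominator Σ(z_t−z̄)² = 443.8750
r_1 = 87.2344 / 443.8750 = 0.197

0.197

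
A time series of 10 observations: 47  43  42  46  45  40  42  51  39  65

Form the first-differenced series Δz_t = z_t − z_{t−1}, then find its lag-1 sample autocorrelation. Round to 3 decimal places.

-0.439

First differences Δz: -4, -1, 4, -1, -5, 2, 9, -12, 26
Mean of differences = 2.0000
Numerator Σ(Δz_t−Δz̄)(Δz_{t+1}−Δz̄) = -407.0000
Denominator Σ(Δz_t−Δz̄)² = 928.0000
r_1(Δz) = -407.0000 / 928.0000 = -0.439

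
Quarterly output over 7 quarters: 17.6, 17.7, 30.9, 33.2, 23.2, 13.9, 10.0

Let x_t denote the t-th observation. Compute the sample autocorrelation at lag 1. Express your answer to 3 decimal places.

Mean x̄ = (17.6 + 17.7 + 30.9 + 33.2 + 23.2 + 13.9 + 10.0)/7 = 20.9286
Deviations from mean: -3.3286, -3.2286, 9.9714, 12.2714, 2.2714, -7.0286, -10.9286
Numerator Σ_{t=1}^{6}(x_t−x̄)(x_{t+1}−x̄) = 189.6378
Denominator Σ(x_t−x̄)² = 445.5143
r_1 = 189.6378 / 445.5143 = 0.426

0.426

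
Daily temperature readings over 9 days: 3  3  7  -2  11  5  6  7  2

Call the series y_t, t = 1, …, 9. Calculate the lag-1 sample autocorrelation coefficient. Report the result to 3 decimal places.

-0.540

Mean ȳ = (3 + 3 + 7 − 2 + 11 + 5 + 6 + 7 + 2)/9 = 4.6667
Numerator Σ_{t=1}^{8}(y_t−ȳ)(y_{t+1}−ȳ) = -59.4444
Denominator Σ(y_t−ȳ)² = 110.0000
r_1 = -59.4444 / 110.0000 = -0.540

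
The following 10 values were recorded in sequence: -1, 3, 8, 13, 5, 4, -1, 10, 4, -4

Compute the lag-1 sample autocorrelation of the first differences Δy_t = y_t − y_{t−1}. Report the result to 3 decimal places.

-0.146

First differences Δy: 4, 5, 5, -8, -1, -5, 11, -6, -8
Mean of differences = -0.3333
Numerator Σ(Δy_t−Δȳ)(Δy_{t+1}−Δȳ) = -54.7778
Denominator Σ(Δy_t−Δȳ)² = 376.0000
r_1(Δy) = -54.7778 / 376.0000 = -0.146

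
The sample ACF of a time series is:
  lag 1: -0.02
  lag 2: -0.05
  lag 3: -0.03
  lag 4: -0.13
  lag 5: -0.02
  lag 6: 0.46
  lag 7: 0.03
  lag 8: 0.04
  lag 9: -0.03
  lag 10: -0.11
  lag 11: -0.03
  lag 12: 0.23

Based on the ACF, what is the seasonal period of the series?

6

The largest autocorrelation is r_6 = 0.46, with a weaker echo at lag 12 (0.23); the remaining lags stay at or below 0.04.
The dominant spike at lag 6 indicates a seasonal period of 6.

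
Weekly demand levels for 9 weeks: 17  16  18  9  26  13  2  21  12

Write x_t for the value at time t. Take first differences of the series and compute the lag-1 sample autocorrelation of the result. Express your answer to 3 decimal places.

First differences Δx: -1, 2, -9, 17, -13, -11, 19, -9
Mean of differences = -0.6250
Numerator Σ(Δx_t−Δx̄)(Δx_{t+1}−Δx̄) = -628.2656
Denominator Σ(Δx_t−Δx̄)² = 1103.8750
r_1(Δx) = -628.2656 / 1103.8750 = -0.569

-0.569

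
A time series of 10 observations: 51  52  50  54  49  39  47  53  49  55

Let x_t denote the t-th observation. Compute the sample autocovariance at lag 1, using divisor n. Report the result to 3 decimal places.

2.429

Mean x̄ = (51 + 52 + 50 + 54 + 49 + 39 + 47 + 53 + 49 + 55)/10 = 49.9000
Σ_{t=1}^{9}(x_t−x̄)(x_{t+1}−x̄) = 24.2900
γ_1 = 24.2900 / 10 = 2.429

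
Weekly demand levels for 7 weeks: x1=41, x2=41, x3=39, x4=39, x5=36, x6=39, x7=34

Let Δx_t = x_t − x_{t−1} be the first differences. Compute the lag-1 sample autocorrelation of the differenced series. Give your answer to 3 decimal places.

-0.713

First differences Δx: 0, -2, 0, -3, 3, -5
Mean of differences = -1.1667
Numerator Σ(Δx_t−Δx̄)(Δx_{t+1}−Δx̄) = -27.6944
Denominator Σ(Δx_t−Δx̄)² = 38.8333
r_1(Δx) = -27.6944 / 38.8333 = -0.713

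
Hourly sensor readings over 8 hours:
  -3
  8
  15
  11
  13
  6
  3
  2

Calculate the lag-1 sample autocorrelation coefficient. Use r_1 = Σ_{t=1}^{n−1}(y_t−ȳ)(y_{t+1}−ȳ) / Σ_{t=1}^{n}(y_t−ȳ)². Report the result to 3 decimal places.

0.285

Mean ȳ = (-3 + 8 + 15 + 11 + 13 + 6 + 3 + 2)/8 = 6.8750
Deviations from mean: -9.8750, 1.1250, 8.1250, 4.1250, 6.1250, -0.8750, -3.8750, -4.8750
Σ(y_t−ȳ)(y_{t+1}−ȳ) = (-11.1094) + (9.1406) + (33.5156) + (25.2656) + (-5.3594) + (3.3906) + (18.8906) = 73.7344
Denominator Σ(y_t−ȳ)² = 258.8750
r_1 = 73.7344 / 258.8750 = 0.285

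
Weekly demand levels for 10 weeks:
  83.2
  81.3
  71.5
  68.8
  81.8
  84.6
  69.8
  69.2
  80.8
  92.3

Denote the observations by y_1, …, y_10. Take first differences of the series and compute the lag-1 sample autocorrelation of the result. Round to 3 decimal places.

0.184

First differences Δy: -1.9, -9.8, -2.7, 13.0, 2.8, -14.8, -0.6, 11.6, 11.5
Mean of differences = 1.0111
Numerator Σ(Δy_t−Δȳ)(Δy_{t+1}−Δȳ) = 139.7432
Denominator Σ(Δy_t−Δȳ)² = 760.7889
r_1(Δy) = 139.7432 / 760.7889 = 0.184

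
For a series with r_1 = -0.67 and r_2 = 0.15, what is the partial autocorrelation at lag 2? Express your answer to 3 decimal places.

-0.542

φ_{22} = (r_2 − r_1²) / (1 − r_1²)
r_1² = (-0.67)² = 0.4489
Numerator = 0.15 − 0.4489 = -0.2989; denominator = 1 − 0.4489 = 0.5511
φ_{22} = -0.2989 / 0.5511 = -0.542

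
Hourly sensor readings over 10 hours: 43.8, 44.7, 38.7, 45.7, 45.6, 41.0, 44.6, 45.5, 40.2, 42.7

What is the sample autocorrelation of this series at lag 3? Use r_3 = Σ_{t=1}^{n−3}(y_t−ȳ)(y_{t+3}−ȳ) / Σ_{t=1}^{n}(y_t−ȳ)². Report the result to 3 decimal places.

Mean ȳ = (43.8 + 44.7 + 38.7 + 45.7 + 45.6 + 41.0 + 44.6 + 45.5 + 40.2 + 42.7)/10 = 43.2500
Σ(y_t−ȳ)(y_{t+3}−ȳ) = (1.3475) + (3.4075) + (10.2375) + (3.3075) + (5.2875) + (6.8625) + (-0.7425) = 29.7075
Denominator Σ(y_t−ȳ)² = 56.1850
r_3 = 29.7075 / 56.1850 = 0.529

0.529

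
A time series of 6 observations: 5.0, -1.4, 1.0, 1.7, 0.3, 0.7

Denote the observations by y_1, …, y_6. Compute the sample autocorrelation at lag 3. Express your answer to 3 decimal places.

Mean ȳ = (5.0 − 1.4 + 1.0 + 1.7 + 0.3 + 0.7)/6 = 1.2167
Deviations from mean: 3.7833, -2.6167, -0.2167, 0.4833, -0.9167, -0.5167
Numerator Σ_{t=1}^{3}(y_t−ȳ)(y_{t+3}−ȳ) = 4.3392
Denominator Σ(y_t−ȳ)² = 22.5483
r_3 = 4.3392 / 22.5483 = 0.192

0.192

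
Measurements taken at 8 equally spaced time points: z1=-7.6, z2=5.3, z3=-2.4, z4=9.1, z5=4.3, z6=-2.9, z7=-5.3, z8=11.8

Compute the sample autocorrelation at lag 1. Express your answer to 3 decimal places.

-0.315

Mean z̄ = (-7.6 + 5.3 − 2.4 + 9.1 + 4.3 − 2.9 − 5.3 + 11.8)/8 = 1.5375
Σ(z_t−z̄)(z_{t+1}−z̄) = (-34.3798) + (-14.8148) + (-29.7773) + (20.8914) + (-12.2586) + (30.3414) + (-70.1698) = -110.1677
Denominator Σ(z_t−z̄)² = 349.7388
r_1 = -110.1677 / 349.7388 = -0.315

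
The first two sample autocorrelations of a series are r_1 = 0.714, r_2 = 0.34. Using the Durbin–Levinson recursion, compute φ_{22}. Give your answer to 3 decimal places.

-0.346

φ_{22} = (r_2 − r_1²) / (1 − r_1²)
r_1² = (0.714)² = 0.509796
Numerator = 0.34 − 0.5098 = -0.1698; denominator = 1 − 0.5098 = 0.4902
φ_{22} = -0.1698 / 0.4902 = -0.346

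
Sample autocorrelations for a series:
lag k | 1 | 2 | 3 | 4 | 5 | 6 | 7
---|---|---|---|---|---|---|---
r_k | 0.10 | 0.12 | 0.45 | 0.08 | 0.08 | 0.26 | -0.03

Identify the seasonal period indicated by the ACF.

The largest autocorrelation is r_3 = 0.45, with a weaker echo at lag 6 (0.26); the remaining lags stay at or below 0.12.
The dominant spike at lag 3 indicates a seasonal period of 3.

3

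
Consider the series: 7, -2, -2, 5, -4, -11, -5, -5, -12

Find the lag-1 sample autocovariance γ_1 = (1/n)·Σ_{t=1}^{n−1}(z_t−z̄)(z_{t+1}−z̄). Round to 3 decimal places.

6.254

Mean z̄ = (7 − 2 − 2 + 5 − 4 − 11 − 5 − 5 − 12)/9 = -3.2222
Σ_{t=1}^{8}(z_t−z̄)(z_{t+1}−z̄) = 56.2840
γ_1 = 56.2840 / 9 = 6.254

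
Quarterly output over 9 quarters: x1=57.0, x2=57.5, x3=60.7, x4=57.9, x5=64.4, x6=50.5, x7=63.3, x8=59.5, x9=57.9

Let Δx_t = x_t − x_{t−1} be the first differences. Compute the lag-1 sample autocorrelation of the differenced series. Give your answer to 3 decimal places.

-0.775

First differences Δx: 0.5, 3.2, -2.8, 6.5, -13.9, 12.8, -3.8, -1.6
Mean of differences = 0.1125
Numerator Σ(Δx_t−Δx̄)(Δx_{t+1}−Δx̄) = -336.6277
Denominator Σ(Δx_t−Δx̄)² = 434.5288
r_1(Δx) = -336.6277 / 434.5288 = -0.775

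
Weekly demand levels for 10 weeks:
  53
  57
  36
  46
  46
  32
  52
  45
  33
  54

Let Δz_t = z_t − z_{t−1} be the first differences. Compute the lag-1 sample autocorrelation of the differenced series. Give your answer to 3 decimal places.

First differences Δz: 4, -21, 10, 0, -14, 20, -7, -12, 21
Mean of differences = 0.1111
Numerator Σ(Δz_t−Δz̄)(Δz_{t+1}−Δz̄) = -879.3457
Denominator Σ(Δz_t−Δz̄)² = 1786.8889
r_1(Δz) = -879.3457 / 1786.8889 = -0.492

-0.492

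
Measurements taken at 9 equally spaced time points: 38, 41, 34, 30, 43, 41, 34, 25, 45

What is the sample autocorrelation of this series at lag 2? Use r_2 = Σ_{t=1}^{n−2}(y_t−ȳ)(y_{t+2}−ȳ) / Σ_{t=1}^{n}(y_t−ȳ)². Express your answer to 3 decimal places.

Mean ȳ = (38 + 41 + 34 + 30 + 43 + 41 + 34 + 25 + 45)/9 = 36.7778
Numerator Σ_{t=1}^{7}(y_t−ȳ)(y_{t+2}−ȳ) = -167.7654
Denominator Σ(y_t−ȳ)² = 343.5556
r_2 = -167.7654 / 343.5556 = -0.488

-0.488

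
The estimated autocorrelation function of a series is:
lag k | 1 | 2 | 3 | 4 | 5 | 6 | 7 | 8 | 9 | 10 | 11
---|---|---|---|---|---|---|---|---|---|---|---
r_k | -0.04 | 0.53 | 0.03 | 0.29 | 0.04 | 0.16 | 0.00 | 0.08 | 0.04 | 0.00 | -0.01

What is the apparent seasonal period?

2

The largest autocorrelation is r_2 = 0.53, with weaker echoes at lags 4 (0.29) and 6 (0.16); the remaining lags stay at or below 0.08.
The dominant spike at lag 2 indicates a seasonal period of 2.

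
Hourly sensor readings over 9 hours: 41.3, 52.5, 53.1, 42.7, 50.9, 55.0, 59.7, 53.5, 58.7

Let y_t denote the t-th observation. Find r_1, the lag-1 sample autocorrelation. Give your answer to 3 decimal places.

Mean ȳ = (41.3 + 52.5 + 53.1 + 42.7 + 50.9 + 55.0 + 59.7 + 53.5 + 58.7)/9 = 51.9333
Numerator Σ_{t=1}^{8}(y_t−ȳ)(y_{t+1}−ȳ) = 36.8222
Denominator Σ(y_t−ȳ)² = 319.0400
r_1 = 36.8222 / 319.0400 = 0.115

0.115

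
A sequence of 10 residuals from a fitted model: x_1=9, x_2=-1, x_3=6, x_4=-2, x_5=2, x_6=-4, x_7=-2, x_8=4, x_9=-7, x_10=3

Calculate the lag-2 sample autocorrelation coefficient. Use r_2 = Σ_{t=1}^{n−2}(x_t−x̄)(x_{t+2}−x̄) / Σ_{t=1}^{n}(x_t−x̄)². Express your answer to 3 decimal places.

0.363

Mean x̄ = (9 − 1 + 6 − 2 + 2 − 4 − 2 + 4 − 7 + 3)/10 = 0.8000
Numerator Σ_{t=1}^{8}(x_t−x̄)(x_{t+2}−x̄) = 77.5200
Denominator Σ(x_t−x̄)² = 213.6000
r_2 = 77.5200 / 213.6000 = 0.363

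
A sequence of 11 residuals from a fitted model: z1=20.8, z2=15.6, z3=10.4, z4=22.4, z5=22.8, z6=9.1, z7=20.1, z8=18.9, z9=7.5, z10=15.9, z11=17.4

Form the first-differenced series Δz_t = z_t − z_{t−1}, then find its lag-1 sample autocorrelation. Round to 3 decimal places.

-0.379

First differences Δz: -5.2, -5.2, 12.0, 0.4, -13.7, 11.0, -1.2, -11.4, 8.4, 1.5
Mean of differences = -0.3400
Numerator Σ(Δz_t−Δz̄)(Δz_{t+1}−Δz̄) = -269.4336
Denominator Σ(Δz_t−Δz̄)² = 709.9840
r_1(Δz) = -269.4336 / 709.9840 = -0.379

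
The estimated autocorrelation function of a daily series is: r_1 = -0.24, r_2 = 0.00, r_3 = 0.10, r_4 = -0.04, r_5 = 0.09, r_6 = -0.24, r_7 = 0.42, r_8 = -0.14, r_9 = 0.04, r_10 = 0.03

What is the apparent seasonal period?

7

The largest autocorrelation is r_7 = 0.42; the remaining lags stay at or below 0.10.
The dominant spike at lag 7 indicates a seasonal period of 7.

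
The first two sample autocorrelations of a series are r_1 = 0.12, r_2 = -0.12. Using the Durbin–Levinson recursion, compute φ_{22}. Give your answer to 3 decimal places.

-0.136

φ_{22} = (r_2 − r_1²) / (1 − r_1²)
r_1² = (0.12)² = 0.0144
Numerator = -0.12 − 0.0144 = -0.1344; denominator = 1 − 0.0144 = 0.9856
φ_{22} = -0.1344 / 0.9856 = -0.136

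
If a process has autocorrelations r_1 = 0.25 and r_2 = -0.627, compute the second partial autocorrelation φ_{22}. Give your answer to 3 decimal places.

φ_{22} = (r_2 − r_1²) / (1 − r_1²)
r_1² = (0.25)² = 0.0625
Numerator = -0.627 − 0.0625 = -0.6895; denominator = 1 − 0.0625 = 0.9375
φ_{22} = -0.6895 / 0.9375 = -0.735

-0.735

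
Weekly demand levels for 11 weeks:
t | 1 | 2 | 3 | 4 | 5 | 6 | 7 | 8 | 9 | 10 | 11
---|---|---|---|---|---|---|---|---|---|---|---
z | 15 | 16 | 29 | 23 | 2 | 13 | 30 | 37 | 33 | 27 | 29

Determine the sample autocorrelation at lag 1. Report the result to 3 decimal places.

Mean z̄ = (15 + 16 + 29 + 23 + 2 + 13 + 30 + 37 + 33 + 27 + 29)/11 = 23.0909
Numerator Σ_{t=1}^{10}(z_t−z̄)(z_{t+1}−z̄) = 455.7190
Denominator Σ(z_t−z̄)² = 1086.9091
r_1 = 455.7190 / 1086.9091 = 0.419

0.419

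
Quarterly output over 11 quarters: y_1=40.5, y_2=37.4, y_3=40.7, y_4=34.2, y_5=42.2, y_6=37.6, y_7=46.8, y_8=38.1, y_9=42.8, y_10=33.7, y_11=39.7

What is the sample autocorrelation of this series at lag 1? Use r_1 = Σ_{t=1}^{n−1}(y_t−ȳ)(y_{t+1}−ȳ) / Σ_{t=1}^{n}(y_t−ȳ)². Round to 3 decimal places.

-0.547

Mean ȳ = (40.5 + 37.4 + 40.7 + 34.2 + 42.2 + 37.6 + 46.8 + 38.1 + 42.8 + 33.7 + 39.7)/11 = 39.4273
Numerator Σ_{t=1}^{10}(y_t−ȳ)(y_{t+1}−ȳ) = -79.5807
Denominator Σ(y_t−ȳ)² = 145.6018
r_1 = -79.5807 / 145.6018 = -0.547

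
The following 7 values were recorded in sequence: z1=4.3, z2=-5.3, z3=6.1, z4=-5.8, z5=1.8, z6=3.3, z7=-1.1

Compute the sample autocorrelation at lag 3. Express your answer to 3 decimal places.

Mean z̄ = (4.3 − 5.3 + 6.1 − 5.8 + 1.8 + 3.3 − 1.1)/7 = 0.4714
Deviations from mean: 3.8286, -5.7714, 5.6286, -6.2714, 1.3286, 2.8286, -1.5714
Numerator Σ_{t=1}^{4}(z_t−z̄)(z_{t+3}−z̄) = -5.9024
Denominator Σ(z_t−z̄)² = 131.2143
r_3 = -5.9024 / 131.2143 = -0.045

-0.045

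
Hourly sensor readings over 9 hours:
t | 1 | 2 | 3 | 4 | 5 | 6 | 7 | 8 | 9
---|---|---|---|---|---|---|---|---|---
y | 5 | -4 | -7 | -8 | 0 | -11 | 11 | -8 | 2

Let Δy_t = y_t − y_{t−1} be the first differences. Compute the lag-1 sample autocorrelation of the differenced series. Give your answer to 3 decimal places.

-0.752

First differences Δy: -9, -3, -1, 8, -11, 22, -19, 10
Mean of differences = -0.3750
Numerator Σ(Δy_t−Δȳ)(Δy_{t+1}−Δȳ) = -917.6406
Denominator Σ(Δy_t−Δȳ)² = 1219.8750
r_1(Δy) = -917.6406 / 1219.8750 = -0.752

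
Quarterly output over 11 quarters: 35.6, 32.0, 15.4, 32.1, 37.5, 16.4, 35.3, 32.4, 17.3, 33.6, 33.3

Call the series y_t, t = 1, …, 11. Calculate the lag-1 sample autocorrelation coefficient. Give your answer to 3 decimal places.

-0.389

Mean ȳ = (35.6 + 32.0 + 15.4 + 32.1 + 37.5 + 16.4 + 35.3 + 32.4 + 17.3 + 33.6 + 33.3)/11 = 29.1727
Numerator Σ_{t=1}^{10}(y_t−ȳ)(y_{t+1}−ȳ) = -274.1653
Denominator Σ(y_t−ȳ)² = 705.6018
r_1 = -274.1653 / 705.6018 = -0.389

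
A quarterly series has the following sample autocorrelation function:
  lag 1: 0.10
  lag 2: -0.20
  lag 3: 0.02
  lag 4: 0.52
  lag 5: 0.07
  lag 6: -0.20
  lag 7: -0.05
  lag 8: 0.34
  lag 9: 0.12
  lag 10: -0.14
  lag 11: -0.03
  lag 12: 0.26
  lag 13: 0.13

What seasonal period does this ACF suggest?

4

The largest autocorrelation is r_4 = 0.52, with weaker echoes at lags 8 (0.34) and 12 (0.26); the remaining lags stay at or below 0.13.
The dominant spike at lag 4 indicates a seasonal period of 4.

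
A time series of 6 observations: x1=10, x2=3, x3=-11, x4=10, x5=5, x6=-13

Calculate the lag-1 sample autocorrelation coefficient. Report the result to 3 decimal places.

-0.255

Mean x̄ = (10 + 3 − 11 + 10 + 5 − 13)/6 = 0.6667
Deviations from mean: 9.3333, 2.3333, -11.6667, 9.3333, 4.3333, -13.6667
Σ(x_t−x̄)(x_{t+1}−x̄) = (21.7778) + (-27.2222) + (-108.8889) + (40.4444) + (-59.2222) = -133.1111
Denominator Σ(x_t−x̄)² = 521.3333
r_1 = -133.1111 / 521.3333 = -0.255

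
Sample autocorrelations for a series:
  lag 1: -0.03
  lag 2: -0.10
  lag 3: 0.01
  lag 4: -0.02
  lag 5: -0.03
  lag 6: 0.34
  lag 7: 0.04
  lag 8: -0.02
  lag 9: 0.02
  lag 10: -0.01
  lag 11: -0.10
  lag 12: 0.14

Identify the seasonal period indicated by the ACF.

The largest autocorrelation is r_6 = 0.34; the remaining lags stay at or below 0.14.
The dominant spike at lag 6 indicates a seasonal period of 6.

6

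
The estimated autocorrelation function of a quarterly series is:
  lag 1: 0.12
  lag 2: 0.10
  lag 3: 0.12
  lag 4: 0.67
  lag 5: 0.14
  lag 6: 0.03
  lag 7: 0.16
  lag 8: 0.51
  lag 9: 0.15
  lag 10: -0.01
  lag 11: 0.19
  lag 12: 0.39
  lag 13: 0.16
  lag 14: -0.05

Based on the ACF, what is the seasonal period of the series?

The largest autocorrelation is r_4 = 0.67, with weaker echoes at lags 8 (0.51) and 12 (0.39); the remaining lags stay at or below 0.19.
The dominant spike at lag 4 indicates a seasonal period of 4.

4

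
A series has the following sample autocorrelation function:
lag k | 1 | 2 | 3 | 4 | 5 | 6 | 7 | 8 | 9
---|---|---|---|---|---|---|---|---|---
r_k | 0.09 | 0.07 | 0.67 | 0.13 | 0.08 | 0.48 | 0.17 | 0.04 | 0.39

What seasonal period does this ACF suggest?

The largest autocorrelation is r_3 = 0.67, with weaker echoes at lags 6 (0.48) and 9 (0.39); the remaining lags stay at or below 0.17.
The dominant spike at lag 3 indicates a seasonal period of 3.

3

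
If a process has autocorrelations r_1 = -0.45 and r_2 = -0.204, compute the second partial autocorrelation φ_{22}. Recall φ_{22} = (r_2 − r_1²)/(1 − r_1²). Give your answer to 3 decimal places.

-0.510

φ_{22} = (r_2 − r_1²) / (1 − r_1²)
r_1² = (-0.45)² = 0.2025
Numerator = -0.204 − 0.2025 = -0.4065; denominator = 1 − 0.2025 = 0.7975
φ_{22} = -0.4065 / 0.7975 = -0.510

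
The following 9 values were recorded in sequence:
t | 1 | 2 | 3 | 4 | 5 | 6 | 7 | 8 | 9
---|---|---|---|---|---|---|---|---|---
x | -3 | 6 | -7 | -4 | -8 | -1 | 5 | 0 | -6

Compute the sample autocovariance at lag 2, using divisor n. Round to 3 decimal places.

-5.667

Mean x̄ = (-3 + 6 − 7 − 4 − 8 − 1 + 5 + 0 − 6)/9 = -2.0000
Σ_{t=1}^{7}(x_t−x̄)(x_{t+2}−x̄) = -51.0000
γ_2 = -51.0000 / 9 = -5.667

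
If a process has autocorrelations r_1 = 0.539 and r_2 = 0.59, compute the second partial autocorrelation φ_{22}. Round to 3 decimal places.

0.422

φ_{22} = (r_2 − r_1²) / (1 − r_1²)
r_1² = (0.539)² = 0.290521
Numerator = 0.59 − 0.2905 = 0.2995; denominator = 1 − 0.2905 = 0.7095
φ_{22} = 0.2995 / 0.7095 = 0.422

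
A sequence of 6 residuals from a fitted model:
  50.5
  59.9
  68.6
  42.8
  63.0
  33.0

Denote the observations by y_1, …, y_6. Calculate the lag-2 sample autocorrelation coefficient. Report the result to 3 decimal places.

0.278

Mean ȳ = (50.5 + 59.9 + 68.6 + 42.8 + 63.0 + 33.0)/6 = 52.9667
Deviations from mean: -2.4667, 6.9333, 15.6333, -10.1667, 10.0333, -19.9667
Σ(y_t−ȳ)(y_{t+2}−ȳ) = (-38.5622) + (-70.4889) + (156.8544) + (202.9944) = 250.7978
Denominator Σ(y_t−ȳ)² = 901.2533
r_2 = 250.7978 / 901.2533 = 0.278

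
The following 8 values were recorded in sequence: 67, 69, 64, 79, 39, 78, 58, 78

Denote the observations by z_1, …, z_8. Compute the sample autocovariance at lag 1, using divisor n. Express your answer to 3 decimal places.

-111.469

Mean z̄ = (67 + 69 + 64 + 79 + 39 + 78 + 58 + 78)/8 = 66.5000
Deviations: 0.5000, 2.5000, -2.5000, 12.5000, -27.5000, 11.5000, -8.5000, 11.5000
Σ_{t=1}^{7}(z_t−z̄)(z_{t+1}−z̄) = -891.7500
γ_1 = -891.7500 / 8 = -111.469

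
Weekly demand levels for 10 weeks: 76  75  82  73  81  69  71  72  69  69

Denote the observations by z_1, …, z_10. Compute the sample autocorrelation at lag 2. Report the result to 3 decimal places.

0.442

Mean z̄ = (76 + 75 + 82 + 73 + 81 + 69 + 71 + 72 + 69 + 69)/10 = 73.7000
Numerator Σ_{t=1}^{8}(z_t−z̄)(z_{t+2}−z̄) = 91.0200
Denominator Σ(z_t−z̄)² = 206.1000
r_2 = 91.0200 / 206.1000 = 0.442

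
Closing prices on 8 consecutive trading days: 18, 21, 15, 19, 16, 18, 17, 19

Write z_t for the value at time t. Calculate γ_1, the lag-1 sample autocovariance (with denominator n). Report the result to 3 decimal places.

-1.908

Mean z̄ = (18 + 21 + 15 + 19 + 16 + 18 + 17 + 19)/8 = 17.8750
Deviations: 0.1250, 3.1250, -2.8750, 1.1250, -1.8750, 0.1250, -0.8750, 1.1250
Σ_{t=1}^{7}(z_t−z̄)(z_{t+1}−z̄) = -15.2656
γ_1 = -15.2656 / 8 = -1.908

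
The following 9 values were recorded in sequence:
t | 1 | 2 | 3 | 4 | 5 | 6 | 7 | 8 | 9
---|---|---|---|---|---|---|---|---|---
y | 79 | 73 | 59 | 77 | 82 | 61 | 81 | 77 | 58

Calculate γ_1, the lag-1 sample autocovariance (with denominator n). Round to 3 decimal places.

Mean ȳ = (79 + 73 + 59 + 77 + 82 + 61 + 81 + 77 + 58)/9 = 71.8889
Σ_{t=1}^{8}(y_t−ȳ)(y_{t+1}−ȳ) = -254.3457
γ_1 = -254.3457 / 9 = -28.261

-28.261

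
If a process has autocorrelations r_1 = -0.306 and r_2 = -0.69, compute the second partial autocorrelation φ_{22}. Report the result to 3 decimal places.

-0.865

φ_{22} = (r_2 − r_1²) / (1 − r_1²)
r_1² = (-0.306)² = 0.093636
Numerator = -0.69 − 0.0936 = -0.7836; denominator = 1 − 0.0936 = 0.9064
φ_{22} = -0.7836 / 0.9064 = -0.865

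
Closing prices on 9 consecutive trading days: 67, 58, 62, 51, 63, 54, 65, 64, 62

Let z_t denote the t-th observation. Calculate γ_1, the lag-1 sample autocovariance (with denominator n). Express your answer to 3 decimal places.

Mean z̄ = (67 + 58 + 62 + 51 + 63 + 54 + 65 + 64 + 62)/9 = 60.6667
Σ_{t=1}^{8}(z_t−z̄)(z_{t+1}−z̄) = -81.4444
γ_1 = -81.4444 / 9 = -9.049

-9.049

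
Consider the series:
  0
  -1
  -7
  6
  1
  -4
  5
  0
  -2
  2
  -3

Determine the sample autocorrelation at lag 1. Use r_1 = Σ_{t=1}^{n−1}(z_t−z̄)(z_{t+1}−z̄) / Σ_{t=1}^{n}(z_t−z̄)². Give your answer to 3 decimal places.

-0.437

Mean z̄ = (0 − 1 − 7 + 6 + 1 − 4 + 5 + 0 − 2 + 2 − 3)/11 = -0.2727
Numerator Σ_{t=1}^{10}(z_t−z̄)(z_{t+1}−z̄) = -63.0744
Denominator Σ(z_t−z̄)² = 144.1818
r_1 = -63.0744 / 144.1818 = -0.437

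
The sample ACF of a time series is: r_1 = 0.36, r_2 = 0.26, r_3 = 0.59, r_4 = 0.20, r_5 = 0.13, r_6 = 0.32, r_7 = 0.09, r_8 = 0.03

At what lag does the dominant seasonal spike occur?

3

The largest autocorrelation is r_3 = 0.59; the remaining lags stay at or below 0.36. The elevated value at lag 1 (0.36), dropping to 0.26 at lag 2, reflects decaying short-term dependence rather than seasonality.
The dominant spike at lag 3 indicates a seasonal period of 3.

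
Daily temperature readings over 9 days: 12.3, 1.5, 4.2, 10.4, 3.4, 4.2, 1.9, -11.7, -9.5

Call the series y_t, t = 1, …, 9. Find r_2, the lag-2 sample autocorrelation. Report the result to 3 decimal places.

0.025

Mean ȳ = (12.3 + 1.5 + 4.2 + 10.4 + 3.4 + 4.2 + 1.9 − 11.7 − 9.5)/9 = 1.8556
Σ(y_t−ȳ)(y_{t+2}−ȳ) = (24.4864) + (-3.0380) + (3.6209) + (20.0320) + (0.0686) + (-31.7802) + (-0.5047) = 12.8849
Denominator Σ(y_t−ȳ)² = 508.3022
r_2 = 12.8849 / 508.3022 = 0.025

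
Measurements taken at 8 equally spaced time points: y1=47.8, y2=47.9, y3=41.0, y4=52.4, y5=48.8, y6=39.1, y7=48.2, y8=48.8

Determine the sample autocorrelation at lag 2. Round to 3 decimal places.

Mean ȳ = (47.8 + 47.9 + 41.0 + 52.4 + 48.8 + 39.1 + 48.2 + 48.8)/8 = 46.7500
Σ(y_t−ȳ)(y_{t+2}−ȳ) = (-6.0375) + (6.4975) + (-11.7875) + (-43.2225) + (2.9725) + (-15.6825) = -67.2600
Denominator Σ(y_t−ȳ)² = 136.4400
r_2 = -67.2600 / 136.4400 = -0.493

-0.493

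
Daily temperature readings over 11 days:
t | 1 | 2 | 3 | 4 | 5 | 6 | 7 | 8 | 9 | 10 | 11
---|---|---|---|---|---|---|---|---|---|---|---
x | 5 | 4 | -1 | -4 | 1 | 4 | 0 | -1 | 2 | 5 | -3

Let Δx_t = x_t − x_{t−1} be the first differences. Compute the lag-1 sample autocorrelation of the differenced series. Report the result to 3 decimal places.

-0.036

First differences Δx: -1, -5, -3, 5, 3, -4, -1, 3, 3, -8
Mean of differences = -0.8000
Numerator Σ(Δx_t−Δx̄)(Δx_{t+1}−Δx̄) = -5.8400
Denominator Σ(Δx_t−Δx̄)² = 161.6000
r_1(Δx) = -5.8400 / 161.6000 = -0.036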